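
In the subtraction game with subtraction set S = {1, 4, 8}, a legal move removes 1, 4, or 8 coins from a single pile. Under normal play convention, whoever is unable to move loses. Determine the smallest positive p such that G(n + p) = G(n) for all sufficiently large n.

G(0) = 0
G(1) = mex{0} = 1
G(2) = mex{1} = 0
G(3) = mex{0} = 1
G(4) = mex{1,0} = 2
G(5) = mex{2,1} = 0
G(6) = mex{0,0} = 1
G(7) = mex{1,1} = 0
G(8) = mex{0,2,0} = 1
G(9) = mex{1,0,1} = 2
G(10) = mex{2,1,0} = 3
G(11) = mex{3,0,1} = 2
G(12) = mex{2,1,2} = 0
G(13) = mex{0,2,0} = 1
G(14) = mex{1,3,1} = 0
G(15) = mex{0,2,0} = 1
G(16) = mex{1,0,1} = 2
G(17) = mex{2,1,2} = 0
G(18) = mex{0,0,3} = 1
G(19) = mex{1,1,2} = 0
G(20) = mex{0,2,0} = 1
G(21) = mex{1,0,1} = 2
G(22) = mex{2,1,0} = 3
G(23) = mex{3,0,1} = 2
G(24) = mex{2,1,2} = 0
G(25) = mex{0,2,0} = 1
G(n+12) = G(n) holds for n = 0,…,7 (a full window of length max(S) = 8), so the sequence is purely periodic with period 12.

12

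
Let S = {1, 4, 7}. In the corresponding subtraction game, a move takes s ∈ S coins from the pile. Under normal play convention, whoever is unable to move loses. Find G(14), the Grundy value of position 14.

1

G(0) = 0
G(1) = mex{0} = 1
G(2) = mex{1} = 0
G(3) = mex{0} = 1
G(4) = mex{1,0} = 2
G(5) = mex{2,1} = 0
G(6) = mex{0,0} = 1
G(7) = mex{1,1,0} = 2
G(8) = mex{2,2,1} = 0
G(9) = mex{0,0,0} = 1
G(10) = mex{1,1,1} = 0
G(11) = mex{0,2,2} = 1
G(12) = mex{1,0,0} = 2
G(13) = mex{2,1,1} = 0
G(14) = mex{0,0,2} = 1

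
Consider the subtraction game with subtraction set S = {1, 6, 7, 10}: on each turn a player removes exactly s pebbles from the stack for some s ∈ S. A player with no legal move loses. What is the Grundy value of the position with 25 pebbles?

n :  0  1  2  3  4  5  6  7  8  9 10 11 12 13 14 15 16 17 18 19 20 21 22 23 24 25
G :  0  1  0  1  0  1  2  3  2  3  2  3  4  0  1  0  1  0  1  2  3  2  3  2  3  4

4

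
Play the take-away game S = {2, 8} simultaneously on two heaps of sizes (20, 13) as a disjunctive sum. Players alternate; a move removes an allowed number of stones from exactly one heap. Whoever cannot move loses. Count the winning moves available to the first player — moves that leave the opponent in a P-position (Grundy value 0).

All heaps use S = {2, 8}:
n :  0  1  2  3  4  5  6  7  8  9 10 11 12 13 14 15 16 17 18 19 20
G :  0  0  1  1  0  0  1  1  2  2  0  0  1  1  0  0  1  1  2  2  0
Heap A: G(20) = 0.
Heap B: G(13) = 1.
Combined Grundy value = 0 ⊕ 1 = 1.
A winning move leaves total XOR = 0, i.e. changes one component's Grundy value g to g ⊕ X where X is the current total.
Heap A: need g' = 0⊕1 = 1. Options: 20−2→G=2, 20−8→G=1. Hits: 1.
Heap B: need g' = 1⊕1 = 0. Options: 13−2→G=0, 13−8→G=0. Hits: 2.

3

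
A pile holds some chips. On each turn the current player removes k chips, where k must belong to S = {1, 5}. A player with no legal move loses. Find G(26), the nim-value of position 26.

0

n :  0  1  2  3  4  5  6  7  8  9 10 11 12 13 14 15 16 17 18 19 20 21 22 23 24 25 26
G :  0  1  0  1  0  1  0  1  0  1  0  1  0  1  0  1  0  1  0  1  0  1  0  1  0  1  0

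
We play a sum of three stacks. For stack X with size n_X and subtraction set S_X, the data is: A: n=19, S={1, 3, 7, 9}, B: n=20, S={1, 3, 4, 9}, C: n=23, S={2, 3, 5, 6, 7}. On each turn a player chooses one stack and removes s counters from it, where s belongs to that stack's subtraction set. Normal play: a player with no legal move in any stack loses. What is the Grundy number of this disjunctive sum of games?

2

Stack A, S = {1, 3, 7, 9}:
G(0) = 0
G(1) = mex{0} = 1
G(2) = mex{1} = 0
G(3) = mex{0,0} = 1
G(4) = mex{1,1} = 0
G(5) = mex{0,0} = 1
G(6) = mex{1,1} = 0
G(7) = mex{0,0,0} = 1
G(8) = mex{1,1,1} = 0
G(9) = mex{0,0,0,0} = 1
G(10) = mex{1,1,1,1} = 0
G(11) = mex{0,0,0,0} = 1
G(12) = mex{1,1,1,1} = 0
G(13) = mex{0,0,0,0} = 1
G(14) = mex{1,1,1,1} = 0
G(15) = mex{0,0,0,0} = 1
G(16) = mex{1,1,1,1} = 0
G(17) = mex{0,0,0,0} = 1
G(18) = mex{1,1,1,1} = 0
G(19) = mex{0,0,0,0} = 1
G_A(19) = 1.
Stack B, S = {1, 3, 4, 9}:
n :  0  1  2  3  4  5  6  7  8  9 10 11 12 13 14 15 16 17 18 19 20
G :  0  1  0  1  2  3  2  0  1  4  3  2  0  1  0  1  2  3  2  0  1
G_B(20) = 1.
Stack C, S = {2, 3, 5, 6, 7}:
n :  0  1  2  3  4  5  6  7  8  9 10 11 12 13 14 15 16 17 18 19 20 21 22 23
G :  0  0  1  1  2  2  3  3  4  0  0  1  1  2  2  3  3  4  0  0  1  1  2  2
G_C(23) = 2.
Combined Grundy value = 1 ⊕ 1 ⊕ 2 = 2.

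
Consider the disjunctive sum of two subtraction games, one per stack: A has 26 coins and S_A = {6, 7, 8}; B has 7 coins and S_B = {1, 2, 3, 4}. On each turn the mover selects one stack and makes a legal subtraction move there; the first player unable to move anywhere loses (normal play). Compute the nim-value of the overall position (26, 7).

Stack A, S = {6, 7, 8}:
G(0) = 0
G(1) = mex{} = 0
G(2) = mex{} = 0
G(3) = mex{} = 0
G(4) = mex{} = 0
G(5) = mex{} = 0
G(6) = mex{0} = 1
G(7) = mex{0,0} = 1
G(8) = mex{0,0,0} = 1
G(9) = mex{0,0,0} = 1
G(10) = mex{0,0,0} = 1
G(11) = mex{0,0,0} = 1
G(12) = mex{1,0,0} = 2
G(13) = mex{1,1,0} = 2
G(14) = mex{1,1,1} = 0
G(15) = mex{1,1,1} = 0
G(16) = mex{1,1,1} = 0
G(17) = mex{1,1,1} = 0
G(18) = mex{2,1,1} = 0
G(19) = mex{2,2,1} = 0
G(20) = mex{0,2,2} = 1
G(21) = mex{0,0,2} = 1
G(22) = mex{0,0,0} = 1
G(23) = mex{0,0,0} = 1
G(24) = mex{0,0,0} = 1
G(25) = mex{0,0,0} = 1
G(26) = mex{1,0,0} = 2
G_A(26) = 2.
Stack B, S = {1, 2, 3, 4}:
n : 0 1 2 3 4 5 6 7
G : 0 1 2 3 4 0 1 2
G_B(7) = 2.
Combined Grundy value = 2 ⊕ 2 = 0.

0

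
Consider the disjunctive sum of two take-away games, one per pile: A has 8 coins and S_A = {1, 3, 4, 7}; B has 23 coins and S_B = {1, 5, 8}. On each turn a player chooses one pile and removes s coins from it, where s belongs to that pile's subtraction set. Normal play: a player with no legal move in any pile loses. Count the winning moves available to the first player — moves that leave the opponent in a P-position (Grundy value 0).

Pile A, S = {1, 3, 4, 7}:
n : 0 1 2 3 4 5 6 7 8
G : 0 1 0 1 2 3 2 3 0
G_A(8) = 0.
Pile B, S = {1, 5, 8}:
G(0) = 0
G(1) = mex{0} = 1
G(2) = mex{1} = 0
G(3) = mex{0} = 1
G(4) = mex{1} = 0
G(5) = mex{0,0} = 1
G(6) = mex{1,1} = 0
G(7) = mex{0,0} = 1
G(8) = mex{1,1,0} = 2
G(9) = mex{2,0,1} = 3
G(10) = mex{3,1,0} = 2
G(11) = mex{2,0,1} = 3
G(12) = mex{3,1,0} = 2
G(13) = mex{2,2,1} = 0
G(14) = mex{0,3,0} = 1
G(15) = mex{1,2,1} = 0
G(16) = mex{0,3,2} = 1
G(17) = mex{1,2,3} = 0
G(18) = mex{0,0,2} = 1
G(19) = mex{1,1,3} = 0
G(20) = mex{0,0,2} = 1
G(21) = mex{1,1,0} = 2
G(22) = mex{2,0,1} = 3
G(23) = mex{3,1,0} = 2
G_B(23) = 2.
Combined Grundy value = 0 ⊕ 2 = 2.
A winning move leaves total XOR = 0, i.e. changes one component's Grundy value g to g ⊕ X where X is the current total.
Pile A: need g' = 0⊕2 = 2. Options: 8−1→G=3, 8−3→G=3, 8−4→G=2, 8−7→G=1. Hits: 1.
Pile B: need g' = 2⊕2 = 0. Options: 23−1→G=3, 23−5→G=1, 23−8→G=0. Hits: 1.

2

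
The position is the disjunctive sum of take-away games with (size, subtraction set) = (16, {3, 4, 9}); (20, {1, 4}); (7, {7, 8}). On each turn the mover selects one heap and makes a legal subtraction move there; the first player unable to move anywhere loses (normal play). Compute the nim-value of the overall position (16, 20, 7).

0

Heap A, S = {3, 4, 9}:
G(0) = 0
G(1) = mex{} = 0
G(2) = mex{} = 0
G(3) = mex{0} = 1
G(4) = mex{0,0} = 1
G(5) = mex{0,0} = 1
G(6) = mex{1,0} = 2
G(7) = mex{1,1} = 0
G(8) = mex{1,1} = 0
G(9) = mex{2,1,0} = 3
G(10) = mex{0,2,0} = 1
G(11) = mex{0,0,0} = 1
G(12) = mex{3,0,1} = 2
G(13) = mex{1,3,1} = 0
G(14) = mex{1,1,1} = 0
G(15) = mex{2,1,2} = 0
G(16) = mex{0,2,0} = 1
G_A(16) = 1.
Heap B, S = {1, 4}:
n :  0  1  2  3  4  5  6  7  8  9 10 11 12 13 14 15 16 17 18 19 20
G :  0  1  0  1  2  0  1  0  1  2  0  1  0  1  2  0  1  0  1  2  0
G_B(20) = 0.
Heap C, S = {7, 8}:
G(0) = 0
G(1) = mex{} = 0
G(2) = mex{} = 0
G(3) = mex{} = 0
G(4) = mex{} = 0
G(5) = mex{} = 0
G(6) = mex{} = 0
G(7) = mex{0} = 1
G_C(7) = 1.
Combined Grundy value = 1 ⊕ 0 ⊕ 1 = 0.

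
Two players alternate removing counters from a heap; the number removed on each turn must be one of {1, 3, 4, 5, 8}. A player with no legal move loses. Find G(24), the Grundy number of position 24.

2

G(0) = 0
G(1) = mex{0} = 1
G(2) = mex{1} = 0
G(3) = mex{0,0} = 1
G(4) = mex{1,1,0} = 2
G(5) = mex{2,0,1,0} = 3
G(6) = mex{3,1,0,1} = 2
G(7) = mex{2,2,1,0} = 3
G(8) = mex{3,3,2,1,0} = 4
G(9) = mex{4,2,3,2,1} = 0
G(10) = mex{0,3,2,3,0} = 1
G(11) = mex{1,4,3,2,1} = 0
G(12) = mex{0,0,4,3,2} = 1
G(13) = mex{1,1,0,4,3} = 2
G(14) = mex{2,0,1,0,2} = 3
G(15) = mex{3,1,0,1,3} = 2
G(16) = mex{2,2,1,0,4} = 3
G(17) = mex{3,3,2,1,0} = 4
G(18) = mex{4,2,3,2,1} = 0
G(19) = mex{0,3,2,3,0} = 1
G(20) = mex{1,4,3,2,1} = 0
G(21) = mex{0,0,4,3,2} = 1
G(22) = mex{1,1,0,4,3} = 2
G(23) = mex{2,0,1,0,2} = 3
G(24) = mex{3,1,0,1,3} = 2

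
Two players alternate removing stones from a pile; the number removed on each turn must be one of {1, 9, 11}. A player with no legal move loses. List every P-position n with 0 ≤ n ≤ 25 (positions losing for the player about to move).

n :  0  1  2  3  4  5  6  7  8  9 10 11 12 13 14 15 16 17 18 19 20 21 22 23 24 25
G :  0  1  0  1  0  1  0  1  0  1  0  1  0  1  0  1  0  1  0  1  0  1  0  1  0  1
P-positions are exactly the n with G(n) = 0.

0, 2, 4, 6, 8, 10, 12, 14, 16, 18, 20, 22, 24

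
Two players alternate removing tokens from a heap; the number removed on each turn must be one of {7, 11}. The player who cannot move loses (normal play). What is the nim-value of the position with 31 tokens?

G(0) = 0
G(1) = mex{} = 0
G(2) = mex{} = 0
G(3) = mex{} = 0
G(4) = mex{} = 0
G(5) = mex{} = 0
G(6) = mex{} = 0
G(7) = mex{0} = 1
G(8) = mex{0} = 1
G(9) = mex{0} = 1
G(10) = mex{0} = 1
G(11) = mex{0,0} = 1
G(12) = mex{0,0} = 1
G(13) = mex{0,0} = 1
G(14) = mex{1,0} = 2
G(15) = mex{1,0} = 2
G(16) = mex{1,0} = 2
G(17) = mex{1,0} = 2
G(18) = mex{1,1} = 0
G(19) = mex{1,1} = 0
G(20) = mex{1,1} = 0
G(21) = mex{2,1} = 0
G(22) = mex{2,1} = 0
G(23) = mex{2,1} = 0
G(24) = mex{2,1} = 0
G(25) = mex{0,2} = 1
G(26) = mex{0,2} = 1
G(27) = mex{0,2} = 1
G(28) = mex{0,2} = 1
G(29) = mex{0,0} = 1
G(30) = mex{0,0} = 1
G(31) = mex{0,0} = 1

1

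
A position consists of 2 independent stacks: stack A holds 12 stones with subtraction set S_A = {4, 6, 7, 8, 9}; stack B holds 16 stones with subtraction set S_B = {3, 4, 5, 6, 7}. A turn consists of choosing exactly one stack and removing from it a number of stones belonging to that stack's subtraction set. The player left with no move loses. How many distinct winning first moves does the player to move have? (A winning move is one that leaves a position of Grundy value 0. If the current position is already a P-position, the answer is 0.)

2

Stack A, S = {4, 6, 7, 8, 9}:
G(0) = 0
G(1) = mex{} = 0
G(2) = mex{} = 0
G(3) = mex{} = 0
G(4) = mex{0} = 1
G(5) = mex{0} = 1
G(6) = mex{0,0} = 1
G(7) = mex{0,0,0} = 1
G(8) = mex{1,0,0,0} = 2
G(9) = mex{1,0,0,0,0} = 2
G(10) = mex{1,1,0,0,0} = 2
G(11) = mex{1,1,1,0,0} = 2
G(12) = mex{2,1,1,1,0} = 3
G_A(12) = 3.
Stack B, S = {3, 4, 5, 6, 7}:
G(0) = 0
G(1) = mex{} = 0
G(2) = mex{} = 0
G(3) = mex{0} = 1
G(4) = mex{0,0} = 1
G(5) = mex{0,0,0} = 1
G(6) = mex{1,0,0,0} = 2
G(7) = mex{1,1,0,0,0} = 2
G(8) = mex{1,1,1,0,0} = 2
G(9) = mex{2,1,1,1,0} = 3
G(10) = mex{2,2,1,1,1} = 0
G(11) = mex{2,2,2,1,1} = 0
G(12) = mex{3,2,2,2,1} = 0
G(13) = mex{0,3,2,2,2} = 1
G(14) = mex{0,0,3,2,2} = 1
G(15) = mex{0,0,0,3,2} = 1
G(16) = mex{1,0,0,0,3} = 2
G_B(16) = 2.
Combined Grundy value = 3 ⊕ 2 = 1.
A winning move leaves total XOR = 0, i.e. changes one component's Grundy value g to g ⊕ X where X is the current total.
Stack A: need g' = 3⊕1 = 2. Options: 12−4→G=2, 12−6→G=1, 12−7→G=1, 12−8→G=1, 12−9→G=0. Hits: 1.
Stack B: need g' = 2⊕1 = 3. Options: 16−3→G=1, 16−4→G=0, 16−5→G=0, 16−6→G=0, 16−7→G=3. Hits: 1.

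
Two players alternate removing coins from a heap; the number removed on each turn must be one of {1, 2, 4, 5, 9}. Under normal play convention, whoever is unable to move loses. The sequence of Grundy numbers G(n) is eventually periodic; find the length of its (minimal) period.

13

G(0) = 0
G(1) = mex{0} = 1
G(2) = mex{1,0} = 2
G(3) = mex{2,1} = 0
G(4) = mex{0,2,0} = 1
G(5) = mex{1,0,1,0} = 2
G(6) = mex{2,1,2,1} = 0
G(7) = mex{0,2,0,2} = 1
G(8) = mex{1,0,1,0} = 2
G(9) = mex{2,1,2,1,0} = 3
G(10) = mex{3,2,0,2,1} = 4
G(11) = mex{4,3,1,0,2} = 5
G(12) = mex{5,4,2,1,0} = 3
G(13) = mex{3,5,3,2,1} = 0
G(14) = mex{0,3,4,3,2} = 1
G(15) = mex{1,0,5,4,0} = 2
G(16) = mex{2,1,3,5,1} = 0
G(17) = mex{0,2,0,3,2} = 1
G(18) = mex{1,0,1,0,3} = 2
G(19) = mex{2,1,2,1,4} = 0
G(20) = mex{0,2,0,2,5} = 1
G(21) = mex{1,0,1,0,3} = 2
G(22) = mex{2,1,2,1,0} = 3
G(23) = mex{3,2,0,2,1} = 4
G(24) = mex{4,3,1,0,2} = 5
G(25) = mex{5,4,2,1,0} = 3
G(26) = mex{3,5,3,2,1} = 0
G(27) = mex{0,3,4,3,2} = 1
G(n+13) = G(n) holds for n = 0,…,8 (a full window of length max(S) = 9), so the sequence is purely periodic with period 13.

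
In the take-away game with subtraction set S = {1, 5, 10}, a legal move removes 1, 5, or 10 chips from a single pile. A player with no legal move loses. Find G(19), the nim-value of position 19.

0

n :  0  1  2  3  4  5  6  7  8  9 10 11 12 13 14 15 16 17 18 19
G :  0  1  0  1  0  1  0  1  0  1  2  3  2  3  2  0  1  0  1  0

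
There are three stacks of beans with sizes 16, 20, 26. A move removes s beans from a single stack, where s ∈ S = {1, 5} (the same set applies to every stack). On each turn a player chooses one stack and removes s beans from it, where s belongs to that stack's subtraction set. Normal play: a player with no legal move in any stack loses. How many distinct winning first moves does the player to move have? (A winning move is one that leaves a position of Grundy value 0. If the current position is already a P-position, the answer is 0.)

0

All stacks use S = {1, 5}:
G(0) = 0
G(1) = mex{0} = 1
G(2) = mex{1} = 0
G(3) = mex{0} = 1
G(4) = mex{1} = 0
G(5) = mex{0,0} = 1
G(6) = mex{1,1} = 0
G(7) = mex{0,0} = 1
G(8) = mex{1,1} = 0
G(9) = mex{0,0} = 1
G(10) = mex{1,1} = 0
G(11) = mex{0,0} = 1
G(12) = mex{1,1} = 0
G(13) = mex{0,0} = 1
G(14) = mex{1,1} = 0
G(15) = mex{0,0} = 1
G(16) = mex{1,1} = 0
G(17) = mex{0,0} = 1
G(18) = mex{1,1} = 0
G(19) = mex{0,0} = 1
G(20) = mex{1,1} = 0
G(21) = mex{0,0} = 1
G(22) = mex{1,1} = 0
G(23) = mex{0,0} = 1
G(24) = mex{1,1} = 0
G(25) = mex{0,0} = 1
G(26) = mex{1,1} = 0
Stack A: G(16) = 0.
Stack B: G(20) = 0.
Stack C: G(26) = 0.
Combined Grundy value = 0 ⊕ 0 ⊕ 0 = 0.
A winning move leaves total XOR = 0, i.e. changes one component's Grundy value g to g ⊕ X where X is the current total.
Stack A: target g' = 0⊕0 = 0, but every legal move changes the Grundy value (mex property), so 0 moves.
Stack B: target g' = 0⊕0 = 0, but every legal move changes the Grundy value (mex property), so 0 moves.
Stack C: target g' = 0⊕0 = 0, but every legal move changes the Grundy value (mex property), so 0 moves.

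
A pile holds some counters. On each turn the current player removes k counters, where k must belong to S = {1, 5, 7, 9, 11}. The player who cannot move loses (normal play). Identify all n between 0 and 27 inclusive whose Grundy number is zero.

0, 2, 4, 6, 8, 10, 12, 14, 16, 18, 20, 22, 24, 26

G(0) = 0
G(1) = mex{0} = 1
G(2) = mex{1} = 0
G(3) = mex{0} = 1
G(4) = mex{1} = 0
G(5) = mex{0,0} = 1
G(6) = mex{1,1} = 0
G(7) = mex{0,0,0} = 1
G(8) = mex{1,1,1} = 0
G(9) = mex{0,0,0,0} = 1
G(10) = mex{1,1,1,1} = 0
G(11) = mex{0,0,0,0,0} = 1
G(12) = mex{1,1,1,1,1} = 0
G(13) = mex{0,0,0,0,0} = 1
G(14) = mex{1,1,1,1,1} = 0
G(15) = mex{0,0,0,0,0} = 1
G(16) = mex{1,1,1,1,1} = 0
G(17) = mex{0,0,0,0,0} = 1
G(18) = mex{1,1,1,1,1} = 0
G(19) = mex{0,0,0,0,0} = 1
G(20) = mex{1,1,1,1,1} = 0
G(21) = mex{0,0,0,0,0} = 1
G(22) = mex{1,1,1,1,1} = 0
G(23) = mex{0,0,0,0,0} = 1
G(24) = mex{1,1,1,1,1} = 0
G(25) = mex{0,0,0,0,0} = 1
G(26) = mex{1,1,1,1,1} = 0
G(27) = mex{0,0,0,0,0} = 1
P-positions are exactly the n with G(n) = 0.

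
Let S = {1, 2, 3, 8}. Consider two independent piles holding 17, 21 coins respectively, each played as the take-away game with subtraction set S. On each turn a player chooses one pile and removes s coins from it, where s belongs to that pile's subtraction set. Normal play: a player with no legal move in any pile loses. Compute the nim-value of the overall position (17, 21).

All piles use S = {1, 2, 3, 8}:
n :  0  1  2  3  4  5  6  7  8  9 10 11 12 13 14 15 16 17 18 19 20 21
G :  0  1  2  3  0  1  2  3  4  0  1  2  3  0  1  2  3  4  0  1  2  3
Pile A: G(17) = 4.
Pile B: G(21) = 3.
Combined Grundy value = 4 ⊕ 3 = 7.

7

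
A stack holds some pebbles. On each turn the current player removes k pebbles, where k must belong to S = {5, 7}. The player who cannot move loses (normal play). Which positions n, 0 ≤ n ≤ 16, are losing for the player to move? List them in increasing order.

G(0) = 0
G(1) = mex{} = 0
G(2) = mex{} = 0
G(3) = mex{} = 0
G(4) = mex{} = 0
G(5) = mex{0} = 1
G(6) = mex{0} = 1
G(7) = mex{0,0} = 1
G(8) = mex{0,0} = 1
G(9) = mex{0,0} = 1
G(10) = mex{1,0} = 2
G(11) = mex{1,0} = 2
G(12) = mex{1,1} = 0
G(13) = mex{1,1} = 0
G(14) = mex{1,1} = 0
G(15) = mex{2,1} = 0
G(16) = mex{2,1} = 0
P-positions are exactly the n with G(n) = 0.

0, 1, 2, 3, 4, 12, 13, 14, 15, 16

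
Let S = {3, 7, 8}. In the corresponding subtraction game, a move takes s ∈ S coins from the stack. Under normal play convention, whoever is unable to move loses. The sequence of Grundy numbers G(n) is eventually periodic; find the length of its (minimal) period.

5

n :  0  1  2  3  4  5  6  7  8  9 10 11 12 13 14 15 16 17 18 19 20 21 22 23 24 25
G :  0  0  0  1  1  1  0  2  2  1  3  0  0  2  1  1  0  0  2  1  1  0  0  2  1  1
From n = 11 onward G(n+5) = G(n); since this holds over max(S) = 8 consecutive positions the period is 5 (pre-period 11).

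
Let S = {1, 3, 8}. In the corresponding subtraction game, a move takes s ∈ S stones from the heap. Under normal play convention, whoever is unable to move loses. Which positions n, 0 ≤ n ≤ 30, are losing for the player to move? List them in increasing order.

n :  0  1  2  3  4  5  6  7  8  9 10 11 12 13 14 15 16 17 18 19 20 21 22 23 24 25 26 27 28 29 30
G :  0  1  0  1  0  1  0  1  2  3  2  0  1  0  1  0  1  0  1  2  3  2  0  1  0  1  0  1  0  1  2
P-positions are exactly the n with G(n) = 0.

0, 2, 4, 6, 11, 13, 15, 17, 22, 24, 26, 28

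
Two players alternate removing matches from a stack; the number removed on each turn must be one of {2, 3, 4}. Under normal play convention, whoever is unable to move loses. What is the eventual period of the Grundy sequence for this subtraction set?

G(0) = 0
G(1) = mex{} = 0
G(2) = mex{0} = 1
G(3) = mex{0,0} = 1
G(4) = mex{1,0,0} = 2
G(5) = mex{1,1,0} = 2
G(6) = mex{2,1,1} = 0
G(7) = mex{2,2,1} = 0
G(8) = mex{0,2,2} = 1
G(9) = mex{0,0,2} = 1
G(10) = mex{1,0,0} = 2
G(11) = mex{1,1,0} = 2
G(12) = mex{2,1,1} = 0
G(13) = mex{2,2,1} = 0
G(14) = mex{0,2,2} = 1
G(n+6) = G(n) holds for n = 0,…,3 (a full window of length max(S) = 4), so the sequence is purely periodic with period 6.

6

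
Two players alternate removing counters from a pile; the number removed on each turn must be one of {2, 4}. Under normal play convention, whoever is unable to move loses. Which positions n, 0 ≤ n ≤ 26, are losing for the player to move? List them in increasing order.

G(0) = 0
G(1) = mex{} = 0
G(2) = mex{0} = 1
G(3) = mex{0} = 1
G(4) = mex{1,0} = 2
G(5) = mex{1,0} = 2
G(6) = mex{2,1} = 0
G(7) = mex{2,1} = 0
G(8) = mex{0,2} = 1
G(9) = mex{0,2} = 1
G(10) = mex{1,0} = 2
G(11) = mex{1,0} = 2
G(12) = mex{2,1} = 0
G(13) = mex{2,1} = 0
G(14) = mex{0,2} = 1
G(15) = mex{0,2} = 1
G(16) = mex{1,0} = 2
G(17) = mex{1,0} = 2
G(18) = mex{2,1} = 0
G(19) = mex{2,1} = 0
G(20) = mex{0,2} = 1
G(21) = mex{0,2} = 1
G(22) = mex{1,0} = 2
G(23) = mex{1,0} = 2
G(24) = mex{2,1} = 0
G(25) = mex{2,1} = 0
G(26) = mex{0,2} = 1
P-positions are exactly the n with G(n) = 0.

0, 1, 6, 7, 12, 13, 18, 19, 24, 25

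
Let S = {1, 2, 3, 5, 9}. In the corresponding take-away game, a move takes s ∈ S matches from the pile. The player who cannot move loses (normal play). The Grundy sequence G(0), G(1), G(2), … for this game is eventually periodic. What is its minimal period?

G(0) = 0
G(1) = mex{0} = 1
G(2) = mex{1,0} = 2
G(3) = mex{2,1,0} = 3
G(4) = mex{3,2,1} = 0
G(5) = mex{0,3,2,0} = 1
G(6) = mex{1,0,3,1} = 2
G(7) = mex{2,1,0,2} = 3
G(8) = mex{3,2,1,3} = 0
G(9) = mex{0,3,2,0,0} = 1
G(10) = mex{1,0,3,1,1} = 2
G(11) = mex{2,1,0,2,2} = 3
G(12) = mex{3,2,1,3,3} = 0
G(13) = mex{0,3,2,0,0} = 1
G(14) = mex{1,0,3,1,1} = 2
G(n+4) = G(n) holds for n = 0,…,8 (a full window of length max(S) = 9), so the sequence is purely periodic with period 4.

4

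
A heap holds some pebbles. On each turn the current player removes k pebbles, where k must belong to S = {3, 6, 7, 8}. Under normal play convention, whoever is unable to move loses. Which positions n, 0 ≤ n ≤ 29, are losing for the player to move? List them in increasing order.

G(0) = 0
G(1) = mex{} = 0
G(2) = mex{} = 0
G(3) = mex{0} = 1
G(4) = mex{0} = 1
G(5) = mex{0} = 1
G(6) = mex{1,0} = 2
G(7) = mex{1,0,0} = 2
G(8) = mex{1,0,0,0} = 2
G(9) = mex{2,1,0,0} = 3
G(10) = mex{2,1,1,0} = 3
G(11) = mex{2,1,1,1} = 0
G(12) = mex{3,2,1,1} = 0
G(13) = mex{3,2,2,1} = 0
G(14) = mex{0,2,2,2} = 1
G(15) = mex{0,3,2,2} = 1
G(16) = mex{0,3,3,2} = 1
G(17) = mex{1,0,3,3} = 2
G(18) = mex{1,0,0,3} = 2
G(19) = mex{1,0,0,0} = 2
G(20) = mex{2,1,0,0} = 3
G(21) = mex{2,1,1,0} = 3
G(22) = mex{2,1,1,1} = 0
G(23) = mex{3,2,1,1} = 0
G(24) = mex{3,2,2,1} = 0
G(25) = mex{0,2,2,2} = 1
G(26) = mex{0,3,2,2} = 1
G(27) = mex{0,3,3,2} = 1
G(28) = mex{1,0,3,3} = 2
G(29) = mex{1,0,0,3} = 2
P-positions are exactly the n with G(n) = 0.

0, 1, 2, 11, 12, 13, 22, 23, 24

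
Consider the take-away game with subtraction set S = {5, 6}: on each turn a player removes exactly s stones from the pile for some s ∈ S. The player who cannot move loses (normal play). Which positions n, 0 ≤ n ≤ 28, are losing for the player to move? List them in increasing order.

0, 1, 2, 3, 4, 11, 12, 13, 14, 15, 22, 23, 24, 25, 26

n :  0  1  2  3  4  5  6  7  8  9 10 11 12 13 14 15 16 17 18 19 20 21 22 23 24 25 26 27 28
G :  0  0  0  0  0  1  1  1  1  1  2  0  0  0  0  0  1  1  1  1  1  2  0  0  0  0  0  1  1
P-positions are exactly the n with G(n) = 0.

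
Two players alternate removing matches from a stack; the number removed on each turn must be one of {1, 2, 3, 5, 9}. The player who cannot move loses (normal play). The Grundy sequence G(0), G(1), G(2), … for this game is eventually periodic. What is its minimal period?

G(0) = 0
G(1) = mex{0} = 1
G(2) = mex{1,0} = 2
G(3) = mex{2,1,0} = 3
G(4) = mex{3,2,1} = 0
G(5) = mex{0,3,2,0} = 1
G(6) = mex{1,0,3,1} = 2
G(7) = mex{2,1,0,2} = 3
G(8) = mex{3,2,1,3} = 0
G(9) = mex{0,3,2,0,0} = 1
G(10) = mex{1,0,3,1,1} = 2
G(11) = mex{2,1,0,2,2} = 3
G(12) = mex{3,2,1,3,3} = 0
G(13) = mex{0,3,2,0,0} = 1
G(14) = mex{1,0,3,1,1} = 2
G(n+4) = G(n) holds for n = 0,…,8 (a full window of length max(S) = 9), so the sequence is purely periodic with period 4.

4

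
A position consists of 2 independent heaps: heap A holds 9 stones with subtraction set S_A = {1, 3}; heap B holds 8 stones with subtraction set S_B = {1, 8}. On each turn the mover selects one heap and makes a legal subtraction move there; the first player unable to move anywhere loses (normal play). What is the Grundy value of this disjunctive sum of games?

Heap A, S = {1, 3}:
n : 0 1 2 3 4 5 6 7 8 9
G : 0 1 0 1 0 1 0 1 0 1
G_A(9) = 1.
Heap B, S = {1, 8}:
G(0) = 0
G(1) = mex{0} = 1
G(2) = mex{1} = 0
G(3) = mex{0} = 1
G(4) = mex{1} = 0
G(5) = mex{0} = 1
G(6) = mex{1} = 0
G(7) = mex{0} = 1
G(8) = mex{1,0} = 2
G_B(8) = 2.
Combined Grundy value = 1 ⊕ 2 = 3.

3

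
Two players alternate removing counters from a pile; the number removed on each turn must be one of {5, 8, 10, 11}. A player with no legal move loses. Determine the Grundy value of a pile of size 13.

n :  0  1  2  3  4  5  6  7  8  9 10 11 12 13
G :  0  0  0  0  0  1  1  1  1  1  2  2  2  2

2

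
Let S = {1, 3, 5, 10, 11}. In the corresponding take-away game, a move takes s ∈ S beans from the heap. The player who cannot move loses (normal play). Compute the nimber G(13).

n :  0  1  2  3  4  5  6  7  8  9 10 11 12 13
G :  0  1  0  1  0  1  0  1  0  1  2  3  2  3

3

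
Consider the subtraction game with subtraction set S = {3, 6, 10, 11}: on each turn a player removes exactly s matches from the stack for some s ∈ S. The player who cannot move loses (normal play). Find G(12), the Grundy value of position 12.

1

n :  0  1  2  3  4  5  6  7  8  9 10 11 12
G :  0  0  0  1  1  1  2  2  2  0  3  3  1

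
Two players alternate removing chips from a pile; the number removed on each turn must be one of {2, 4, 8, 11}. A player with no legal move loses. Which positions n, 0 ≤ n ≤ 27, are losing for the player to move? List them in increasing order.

G(0) = 0
G(1) = mex{} = 0
G(2) = mex{0} = 1
G(3) = mex{0} = 1
G(4) = mex{1,0} = 2
G(5) = mex{1,0} = 2
G(6) = mex{2,1} = 0
G(7) = mex{2,1} = 0
G(8) = mex{0,2,0} = 1
G(9) = mex{0,2,0} = 1
G(10) = mex{1,0,1} = 2
G(11) = mex{1,0,1,0} = 2
G(12) = mex{2,1,2,0} = 3
G(13) = mex{2,1,2,1} = 0
G(14) = mex{3,2,0,1} = 4
G(15) = mex{0,2,0,2} = 1
G(16) = mex{4,3,1,2} = 0
G(17) = mex{1,0,1,0} = 2
G(18) = mex{0,4,2,0} = 1
G(19) = mex{2,1,2,1} = 0
G(20) = mex{1,0,3,1} = 2
G(21) = mex{0,2,0,2} = 1
G(22) = mex{2,1,4,2} = 0
G(23) = mex{1,0,1,3} = 2
G(24) = mex{0,2,0,0} = 1
G(25) = mex{2,1,2,4} = 0
G(26) = mex{1,0,1,1} = 2
G(27) = mex{0,2,0,0} = 1
P-positions are exactly the n with G(n) = 0.

0, 1, 6, 7, 13, 16, 19, 22, 25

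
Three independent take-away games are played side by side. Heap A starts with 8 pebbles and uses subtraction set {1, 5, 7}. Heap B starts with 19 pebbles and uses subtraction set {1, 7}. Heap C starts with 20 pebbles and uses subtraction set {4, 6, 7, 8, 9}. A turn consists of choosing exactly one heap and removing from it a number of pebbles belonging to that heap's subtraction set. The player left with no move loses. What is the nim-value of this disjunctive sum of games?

Heap A, S = {1, 5, 7}:
n : 0 1 2 3 4 5 6 7 8
G : 0 1 0 1 0 1 0 1 0
G_A(8) = 0.
Heap B, S = {1, 7}:
n :  0  1  2  3  4  5  6  7  8  9 10 11 12 13 14 15 16 17 18 19
G :  0  1  0  1  0  1  0  1  0  1  0  1  0  1  0  1  0  1  0  1
G_B(19) = 1.
Heap C, S = {4, 6, 7, 8, 9}:
n :  0  1  2  3  4  5  6  7  8  9 10 11 12 13 14 15 16 17 18 19 20
G :  0  0  0  0  1  1  1  1  2  2  2  2  3  0  0  0  0  1  1  1  1
G_C(20) = 1.
Combined Grundy value = 0 ⊕ 1 ⊕ 1 = 0.

0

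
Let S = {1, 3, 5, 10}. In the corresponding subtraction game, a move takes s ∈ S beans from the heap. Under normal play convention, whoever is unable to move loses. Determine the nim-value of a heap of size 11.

3

n :  0  1  2  3  4  5  6  7  8  9 10 11
G :  0  1  0  1  0  1  0  1  0  1  2  3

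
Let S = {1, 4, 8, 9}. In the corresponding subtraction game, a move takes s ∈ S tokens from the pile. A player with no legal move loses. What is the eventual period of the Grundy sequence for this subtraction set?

17

n :  0  1  2  3  4  5  6  7  8  9 10 11 12 13 14 15 16 17 18 19 20 21 22 23 24 25 26 27 28 29 30 31 32 33 34 35
G :  0  1  0  1  2  0  1  0  1  2  3  2  0  1  2  3  2  0  1  0  1  2  0  1  0  1  2  3  2  0  1  2  3  2  0  1
G(n+17) = G(n) holds for n = 0,…,8 (a full window of length max(S) = 9), so the sequence is purely periodic with period 17.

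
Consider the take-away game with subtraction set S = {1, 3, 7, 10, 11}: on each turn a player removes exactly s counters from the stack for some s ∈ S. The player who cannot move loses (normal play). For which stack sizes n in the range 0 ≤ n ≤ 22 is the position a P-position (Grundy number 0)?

n :  0  1  2  3  4  5  6  7  8  9 10 11 12 13 14 15 16 17 18 19 20 21 22
G :  0  1  0  1  0  1  0  1  0  1  2  3  2  3  2  3  2  3  2  3  0  1  0
P-positions are exactly the n with G(n) = 0.

0, 2, 4, 6, 8, 20, 22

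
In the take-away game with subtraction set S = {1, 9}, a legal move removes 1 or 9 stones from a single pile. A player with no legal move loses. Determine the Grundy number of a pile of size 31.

1

G(0) = 0
G(1) = mex{0} = 1
G(2) = mex{1} = 0
G(3) = mex{0} = 1
G(4) = mex{1} = 0
G(5) = mex{0} = 1
G(6) = mex{1} = 0
G(7) = mex{0} = 1
G(8) = mex{1} = 0
G(9) = mex{0,0} = 1
G(10) = mex{1,1} = 0
G(11) = mex{0,0} = 1
G(12) = mex{1,1} = 0
G(13) = mex{0,0} = 1
G(14) = mex{1,1} = 0
G(15) = mex{0,0} = 1
G(16) = mex{1,1} = 0
G(17) = mex{0,0} = 1
G(18) = mex{1,1} = 0
G(19) = mex{0,0} = 1
G(20) = mex{1,1} = 0
G(21) = mex{0,0} = 1
G(22) = mex{1,1} = 0
G(23) = mex{0,0} = 1
G(24) = mex{1,1} = 0
G(25) = mex{0,0} = 1
G(26) = mex{1,1} = 0
G(27) = mex{0,0} = 1
G(28) = mex{1,1} = 0
G(29) = mex{0,0} = 1
G(30) = mex{1,1} = 0
G(31) = mex{0,0} = 1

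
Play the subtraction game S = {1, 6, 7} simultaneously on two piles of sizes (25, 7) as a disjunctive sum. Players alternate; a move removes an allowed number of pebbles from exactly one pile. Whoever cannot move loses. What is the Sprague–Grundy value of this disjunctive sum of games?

2

All piles use S = {1, 6, 7}:
G(0) = 0
G(1) = mex{0} = 1
G(2) = mex{1} = 0
G(3) = mex{0} = 1
G(4) = mex{1} = 0
G(5) = mex{0} = 1
G(6) = mex{1,0} = 2
G(7) = mex{2,1,0} = 3
G(8) = mex{3,0,1} = 2
G(9) = mex{2,1,0} = 3
G(10) = mex{3,0,1} = 2
G(11) = mex{2,1,0} = 3
G(12) = mex{3,2,1} = 0
G(13) = mex{0,3,2} = 1
G(14) = mex{1,2,3} = 0
G(15) = mex{0,3,2} = 1
G(16) = mex{1,2,3} = 0
G(17) = mex{0,3,2} = 1
G(18) = mex{1,0,3} = 2
G(19) = mex{2,1,0} = 3
G(20) = mex{3,0,1} = 2
G(21) = mex{2,1,0} = 3
G(22) = mex{3,0,1} = 2
G(23) = mex{2,1,0} = 3
G(24) = mex{3,2,1} = 0
G(25) = mex{0,3,2} = 1
Pile A: G(25) = 1.
Pile B: G(7) = 3.
Combined Grundy value = 1 ⊕ 3 = 2.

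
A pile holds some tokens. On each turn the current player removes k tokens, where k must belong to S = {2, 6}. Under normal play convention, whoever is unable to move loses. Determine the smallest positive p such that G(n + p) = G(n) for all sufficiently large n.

4

n :  0  1  2  3  4  5  6  7  8  9 10 11 12 13 14
G :  0  0  1  1  0  0  1  1  0  0  1  1  0  0  1
G(n+4) = G(n) holds for n = 0,…,5 (a full window of length max(S) = 6), so the sequence is purely periodic with period 4.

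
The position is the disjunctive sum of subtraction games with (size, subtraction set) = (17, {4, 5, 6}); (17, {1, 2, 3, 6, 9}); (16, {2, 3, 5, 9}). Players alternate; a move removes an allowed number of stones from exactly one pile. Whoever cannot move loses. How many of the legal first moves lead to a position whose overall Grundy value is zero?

Pile A, S = {4, 5, 6}:
G(0) = 0
G(1) = mex{} = 0
G(2) = mex{} = 0
G(3) = mex{} = 0
G(4) = mex{0} = 1
G(5) = mex{0,0} = 1
G(6) = mex{0,0,0} = 1
G(7) = mex{0,0,0} = 1
G(8) = mex{1,0,0} = 2
G(9) = mex{1,1,0} = 2
G(10) = mex{1,1,1} = 0
G(11) = mex{1,1,1} = 0
G(12) = mex{2,1,1} = 0
G(13) = mex{2,2,1} = 0
G(14) = mex{0,2,2} = 1
G(15) = mex{0,0,2} = 1
G(16) = mex{0,0,0} = 1
G(17) = mex{0,0,0} = 1
G_A(17) = 1.
Pile B, S = {1, 2, 3, 6, 9}:
n :  0  1  2  3  4  5  6  7  8  9 10 11 12 13 14 15 16 17
G :  0  1  2  3  0  1  2  3  0  1  2  3  0  1  2  3  0  1
G_B(17) = 1.
Pile C, S = {2, 3, 5, 9}:
n :  0  1  2  3  4  5  6  7  8  9 10 11 12 13 14 15 16
G :  0  0  1  1  2  2  3  0  0  1  1  2  2  3  0  0  1
G_C(16) = 1.
Combined Grundy value = 1 ⊕ 1 ⊕ 1 = 1.
A winning move leaves total XOR = 0, i.e. changes one component's Grundy value g to g ⊕ X where X is the current total.
Pile A: need g' = 1⊕1 = 0. Options: 17−4→G=0, 17−5→G=0, 17−6→G=0. Hits: 3.
Pile B: need g' = 1⊕1 = 0. Options: 17−1→G=0, 17−2→G=3, 17−3→G=2, 17−6→G=3, 17−9→G=0. Hits: 2.
Pile C: need g' = 1⊕1 = 0. Options: 16−2→G=0, 16−3→G=3, 16−5→G=2, 16−9→G=0. Hits: 2.

7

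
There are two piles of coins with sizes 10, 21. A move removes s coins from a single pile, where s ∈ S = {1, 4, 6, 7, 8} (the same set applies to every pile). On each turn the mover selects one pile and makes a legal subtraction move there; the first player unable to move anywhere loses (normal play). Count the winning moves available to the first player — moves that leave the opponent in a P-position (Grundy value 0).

3

All piles use S = {1, 4, 6, 7, 8}:
G(0) = 0
G(1) = mex{0} = 1
G(2) = mex{1} = 0
G(3) = mex{0} = 1
G(4) = mex{1,0} = 2
G(5) = mex{2,1} = 0
G(6) = mex{0,0,0} = 1
G(7) = mex{1,1,1,0} = 2
G(8) = mex{2,2,0,1,0} = 3
G(9) = mex{3,0,1,0,1} = 2
G(10) = mex{2,1,2,1,0} = 3
G(11) = mex{3,2,0,2,1} = 4
G(12) = mex{4,3,1,0,2} = 5
G(13) = mex{5,2,2,1,0} = 3
G(14) = mex{3,3,3,2,1} = 0
G(15) = mex{0,4,2,3,2} = 1
G(16) = mex{1,5,3,2,3} = 0
G(17) = mex{0,3,4,3,2} = 1
G(18) = mex{1,0,5,4,3} = 2
G(19) = mex{2,1,3,5,4} = 0
G(20) = mex{0,0,0,3,5} = 1
G(21) = mex{1,1,1,0,3} = 2
Pile A: G(10) = 3.
Pile B: G(21) = 2.
Combined Grundy value = 3 ⊕ 2 = 1.
A winning move leaves total XOR = 0, i.e. changes one component's Grundy value g to g ⊕ X where X is the current total.
Pile A: need g' = 3⊕1 = 2. Options: 10−1→G=2, 10−4→G=1, 10−6→G=2, 10−7→G=1, 10−8→G=0. Hits: 2.
Pile B: need g' = 2⊕1 = 3. Options: 21−1→G=1, 21−4→G=1, 21−6→G=1, 21−7→G=0, 21−8→G=3. Hits: 1.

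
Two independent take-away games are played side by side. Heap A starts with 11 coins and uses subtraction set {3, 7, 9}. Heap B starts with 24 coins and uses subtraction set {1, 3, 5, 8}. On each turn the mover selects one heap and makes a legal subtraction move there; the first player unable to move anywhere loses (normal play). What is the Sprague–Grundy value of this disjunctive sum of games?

0

Heap A, S = {3, 7, 9}:
G(0) = 0
G(1) = mex{} = 0
G(2) = mex{} = 0
G(3) = mex{0} = 1
G(4) = mex{0} = 1
G(5) = mex{0} = 1
G(6) = mex{1} = 0
G(7) = mex{1,0} = 2
G(8) = mex{1,0} = 2
G(9) = mex{0,0,0} = 1
G(10) = mex{2,1,0} = 3
G(11) = mex{2,1,0} = 3
G_A(11) = 3.
Heap B, S = {1, 3, 5, 8}:
n :  0  1  2  3  4  5  6  7  8  9 10 11 12 13 14 15 16 17 18 19 20 21 22 23 24
G :  0  1  0  1  0  1  0  1  2  3  2  3  2  0  1  0  1  0  1  0  1  2  3  2  3
G_B(24) = 3.
Combined Grundy value = 3 ⊕ 3 = 0.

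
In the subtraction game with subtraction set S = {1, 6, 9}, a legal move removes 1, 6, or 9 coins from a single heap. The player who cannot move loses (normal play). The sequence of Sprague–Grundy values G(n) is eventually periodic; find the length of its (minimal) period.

5

G(0) = 0
G(1) = mex{0} = 1
G(2) = mex{1} = 0
G(3) = mex{0} = 1
G(4) = mex{1} = 0
G(5) = mex{0} = 1
G(6) = mex{1,0} = 2
G(7) = mex{2,1} = 0
G(8) = mex{0,0} = 1
G(9) = mex{1,1,0} = 2
G(10) = mex{2,0,1} = 3
G(11) = mex{3,1,0} = 2
G(12) = mex{2,2,1} = 0
G(13) = mex{0,0,0} = 1
G(14) = mex{1,1,1} = 0
G(15) = mex{0,2,2} = 1
G(16) = mex{1,3,0} = 2
G(17) = mex{2,2,1} = 0
G(18) = mex{0,0,2} = 1
G(19) = mex{1,1,3} = 0
G(20) = mex{0,0,2} = 1
G(21) = mex{1,1,0} = 2
G(22) = mex{2,2,1} = 0
G(23) = mex{0,0,0} = 1
G(24) = mex{1,1,1} = 0
G(25) = mex{0,0,2} = 1
G(26) = mex{1,1,0} = 2
From n = 11 onward G(n+5) = G(n); since this holds over max(S) = 9 consecutive positions the period is 5 (pre-period 11).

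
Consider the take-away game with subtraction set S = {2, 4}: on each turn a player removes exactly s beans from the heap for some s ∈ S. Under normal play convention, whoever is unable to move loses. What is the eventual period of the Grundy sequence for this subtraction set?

G(0) = 0
G(1) = mex{} = 0
G(2) = mex{0} = 1
G(3) = mex{0} = 1
G(4) = mex{1,0} = 2
G(5) = mex{1,0} = 2
G(6) = mex{2,1} = 0
G(7) = mex{2,1} = 0
G(8) = mex{0,2} = 1
G(9) = mex{0,2} = 1
G(10) = mex{1,0} = 2
G(11) = mex{1,0} = 2
G(12) = mex{2,1} = 0
G(13) = mex{2,1} = 0
G(14) = mex{0,2} = 1
G(n+6) = G(n) holds for n = 0,…,3 (a full window of length max(S) = 4), so the sequence is purely periodic with period 6.

6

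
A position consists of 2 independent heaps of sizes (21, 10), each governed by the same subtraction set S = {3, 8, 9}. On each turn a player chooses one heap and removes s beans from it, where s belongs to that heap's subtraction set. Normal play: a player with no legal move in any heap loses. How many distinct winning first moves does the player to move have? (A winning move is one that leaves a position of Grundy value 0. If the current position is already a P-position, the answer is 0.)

All heaps use S = {3, 8, 9}:
G(0) = 0
G(1) = mex{} = 0
G(2) = mex{} = 0
G(3) = mex{0} = 1
G(4) = mex{0} = 1
G(5) = mex{0} = 1
G(6) = mex{1} = 0
G(7) = mex{1} = 0
G(8) = mex{1,0} = 2
G(9) = mex{0,0,0} = 1
G(10) = mex{0,0,0} = 1
G(11) = mex{2,1,0} = 3
G(12) = mex{1,1,1} = 0
G(13) = mex{1,1,1} = 0
G(14) = mex{3,0,1} = 2
G(15) = mex{0,0,0} = 1
G(16) = mex{0,2,0} = 1
G(17) = mex{2,1,2} = 0
G(18) = mex{1,1,1} = 0
G(19) = mex{1,3,1} = 0
G(20) = mex{0,0,3} = 1
G(21) = mex{0,0,0} = 1
Heap A: G(21) = 1.
Heap B: G(10) = 1.
Combined Grundy value = 1 ⊕ 1 = 0.
A winning move leaves total XOR = 0, i.e. changes one component's Grundy value g to g ⊕ X where X is the current total.
Heap A: target g' = 1⊕0 = 1, but every legal move changes the Grundy value (mex property), so 0 moves.
Heap B: target g' = 1⊕0 = 1, but every legal move changes the Grundy value (mex property), so 0 moves.

0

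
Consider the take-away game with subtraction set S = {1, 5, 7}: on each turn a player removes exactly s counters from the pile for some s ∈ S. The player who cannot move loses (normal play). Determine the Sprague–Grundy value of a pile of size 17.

1

G(0) = 0
G(1) = mex{0} = 1
G(2) = mex{1} = 0
G(3) = mex{0} = 1
G(4) = mex{1} = 0
G(5) = mex{0,0} = 1
G(6) = mex{1,1} = 0
G(7) = mex{0,0,0} = 1
G(8) = mex{1,1,1} = 0
G(9) = mex{0,0,0} = 1
G(10) = mex{1,1,1} = 0
G(11) = mex{0,0,0} = 1
G(12) = mex{1,1,1} = 0
G(13) = mex{0,0,0} = 1
G(14) = mex{1,1,1} = 0
G(15) = mex{0,0,0} = 1
G(16) = mex{1,1,1} = 0
G(17) = mex{0,0,0} = 1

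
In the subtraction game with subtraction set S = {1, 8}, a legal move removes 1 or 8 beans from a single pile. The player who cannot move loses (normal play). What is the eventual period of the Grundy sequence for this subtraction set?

9

n :  0  1  2  3  4  5  6  7  8  9 10 11 12 13 14 15 16 17 18 19
G :  0  1  0  1  0  1  0  1  2  0  1  0  1  0  1  0  1  2  0  1
G(n+9) = G(n) holds for n = 0,…,7 (a full window of length max(S) = 8), so the sequence is purely periodic with period 9.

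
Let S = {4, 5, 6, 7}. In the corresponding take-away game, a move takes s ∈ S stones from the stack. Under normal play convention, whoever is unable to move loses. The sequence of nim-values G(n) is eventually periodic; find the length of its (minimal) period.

G(0) = 0
G(1) = mex{} = 0
G(2) = mex{} = 0
G(3) = mex{} = 0
G(4) = mex{0} = 1
G(5) = mex{0,0} = 1
G(6) = mex{0,0,0} = 1
G(7) = mex{0,0,0,0} = 1
G(8) = mex{1,0,0,0} = 2
G(9) = mex{1,1,0,0} = 2
G(10) = mex{1,1,1,0} = 2
G(11) = mex{1,1,1,1} = 0
G(12) = mex{2,1,1,1} = 0
G(13) = mex{2,2,1,1} = 0
G(14) = mex{2,2,2,1} = 0
G(15) = mex{0,2,2,2} = 1
G(16) = mex{0,0,2,2} = 1
G(17) = mex{0,0,0,2} = 1
G(18) = mex{0,0,0,0} = 1
G(19) = mex{1,0,0,0} = 2
G(20) = mex{1,1,0,0} = 2
G(21) = mex{1,1,1,0} = 2
G(22) = mex{1,1,1,1} = 0
G(23) = mex{2,1,1,1} = 0
G(n+11) = G(n) holds for n = 0,…,6 (a full window of length max(S) = 7), so the sequence is purely periodic with period 11.

11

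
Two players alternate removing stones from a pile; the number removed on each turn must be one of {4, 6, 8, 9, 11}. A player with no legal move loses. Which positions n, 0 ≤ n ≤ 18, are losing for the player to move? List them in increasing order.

G(0) = 0
G(1) = mex{} = 0
G(2) = mex{} = 0
G(3) = mex{} = 0
G(4) = mex{0} = 1
G(5) = mex{0} = 1
G(6) = mex{0,0} = 1
G(7) = mex{0,0} = 1
G(8) = mex{1,0,0} = 2
G(9) = mex{1,0,0,0} = 2
G(10) = mex{1,1,0,0} = 2
G(11) = mex{1,1,0,0,0} = 2
G(12) = mex{2,1,1,0,0} = 3
G(13) = mex{2,1,1,1,0} = 3
G(14) = mex{2,2,1,1,0} = 3
G(15) = mex{2,2,1,1,1} = 0
G(16) = mex{3,2,2,1,1} = 0
G(17) = mex{3,2,2,2,1} = 0
G(18) = mex{3,3,2,2,1} = 0
P-positions are exactly the n with G(n) = 0.

0, 1, 2, 3, 15, 16, 17, 18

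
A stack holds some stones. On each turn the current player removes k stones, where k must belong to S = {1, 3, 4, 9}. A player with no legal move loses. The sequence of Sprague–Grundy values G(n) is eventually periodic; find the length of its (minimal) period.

n :  0  1  2  3  4  5  6  7  8  9 10 11 12 13 14 15 16 17 18 19 20 21 22 23 24 25
G :  0  1  0  1  2  3  2  0  1  4  3  2  0  1  0  1  2  3  2  0  1  4  3  2  0  1
G(n+12) = G(n) holds for n = 0,…,8 (a full window of length max(S) = 9), so the sequence is purely periodic with period 12.

12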